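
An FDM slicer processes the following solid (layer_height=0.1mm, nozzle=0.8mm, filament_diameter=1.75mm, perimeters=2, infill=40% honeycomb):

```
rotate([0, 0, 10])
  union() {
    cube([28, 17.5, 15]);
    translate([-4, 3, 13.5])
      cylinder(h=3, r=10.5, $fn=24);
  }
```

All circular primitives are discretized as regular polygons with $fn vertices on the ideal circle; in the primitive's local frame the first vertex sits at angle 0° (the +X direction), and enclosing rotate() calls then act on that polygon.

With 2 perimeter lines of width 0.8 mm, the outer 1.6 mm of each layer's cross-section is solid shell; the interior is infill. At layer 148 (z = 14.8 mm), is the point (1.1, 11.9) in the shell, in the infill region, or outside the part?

At z = 14.8 mm: the 28×17.5 cube contributes its full rectangle; the r=10.5 cylinder at (-4, 3) contributes a regular 24-gon of circumradius 10.5; Merging all regions: the regions partially overlap (shared area 63.79 mm²), so overlapping operands fuse into one piece — 1 connected region; (whole slice rotated 10° about Z — lengths, areas and connectivity unchanged). Overall, the cross-section is a single solid region. Undo the 10° rotation: the query point maps to (3.150, 11.528) in the un-rotated model frame. The nearest boundary edge runs (-1.28, 13.14)→(0.00, 12.61); distance from the point to it = 3.33 mm. The point is inside the cross-section and 3.33 mm from the nearest boundary — more than the 1.6 mm shell width (2 × 0.8), so it's in the infill interior.

infill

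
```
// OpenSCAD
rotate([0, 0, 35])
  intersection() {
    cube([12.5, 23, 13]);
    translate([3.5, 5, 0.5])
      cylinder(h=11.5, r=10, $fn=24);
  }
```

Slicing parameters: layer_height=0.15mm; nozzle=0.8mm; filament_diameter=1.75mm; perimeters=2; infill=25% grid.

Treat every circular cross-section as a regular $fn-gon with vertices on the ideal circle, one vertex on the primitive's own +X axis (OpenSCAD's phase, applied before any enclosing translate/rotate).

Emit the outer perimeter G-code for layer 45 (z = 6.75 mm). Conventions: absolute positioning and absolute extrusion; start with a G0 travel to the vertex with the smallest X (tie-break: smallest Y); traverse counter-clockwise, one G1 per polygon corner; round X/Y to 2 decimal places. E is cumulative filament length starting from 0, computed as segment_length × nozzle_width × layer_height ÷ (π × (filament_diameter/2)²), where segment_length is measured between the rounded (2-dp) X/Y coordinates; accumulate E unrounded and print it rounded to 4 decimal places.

G0 X-8.19 Y11.70 Z6.75
G1 X0.00 Y0.00 E0.7125
G1 X9.96 Y6.97 E1.3190
G1 X9.77 Y7.84 E1.3634
G1 X4.97 Y14.69 E1.7807
G1 X4.23 Y15.17 E1.8247
G1 X1.74 Y15.95 E1.9549
G1 X-0.87 Y16.07 E2.0853
G1 X-3.42 Y15.50 E2.2156
G1 X-5.74 Y14.29 E2.3462
G1 X-7.66 Y12.53 E2.4761
G1 X-8.19 Y11.70 E2.5252

At z = 6.75 mm: the cube is present — its section is the full 12.5×23 rectangle; the r=10 cylinder at (3.5, 5) contributes a regular 24-gon of circumradius 10; Taking the intersection: the r=10 cylinder at (3.5, 5) partially overlaps the 12.5×23 cube; clipping to the common part keeps 171.41 mm² — 1 connected region; (rotated 35° about Z; rotation is an isometry so areas/perimeters/island counts are preserved). The outline is a single polygon with 11 vertices. Extrusion per mm of travel: 0.8 × 0.15 / (π × 0.875²) = 0.049890. Accumulating E over each segment gives final E = 2.5252.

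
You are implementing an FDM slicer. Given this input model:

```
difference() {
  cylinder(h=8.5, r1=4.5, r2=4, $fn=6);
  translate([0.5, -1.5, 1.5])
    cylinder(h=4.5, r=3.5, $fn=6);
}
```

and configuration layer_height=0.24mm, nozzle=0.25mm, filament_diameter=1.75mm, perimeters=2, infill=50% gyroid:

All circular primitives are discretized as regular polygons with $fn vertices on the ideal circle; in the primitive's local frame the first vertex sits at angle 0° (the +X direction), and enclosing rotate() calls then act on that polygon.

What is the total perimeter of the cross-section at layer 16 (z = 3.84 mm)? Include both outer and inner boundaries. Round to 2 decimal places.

31.09 mm

At z = 3.84 mm: the cone contributes a regular 6-gon of circumradius 4.274 (interpolated between r1=4.5 and r2=4 at t=0.452) (perimeter = 2·6·4.274·sin(180°/6) = 25.64 mm); the cylinder at (0.5, -1.5): section is a regular 6-gon, circumradius r=3.5 (perimeter = 2·6·3.500·sin(180°/6) = 21.00 mm); After the difference (first − rest): starting from the cone, the r=3.5 cylinder at (0.5, -1.5) partially overlaps it — only the 27.07 mm² overlap (of its 31.83 mm²) is removed, clipping the outline — boundary = 31.09 mm. Overall, the cross-section is a single solid region. Total boundary length (outer) = 31.09 mm.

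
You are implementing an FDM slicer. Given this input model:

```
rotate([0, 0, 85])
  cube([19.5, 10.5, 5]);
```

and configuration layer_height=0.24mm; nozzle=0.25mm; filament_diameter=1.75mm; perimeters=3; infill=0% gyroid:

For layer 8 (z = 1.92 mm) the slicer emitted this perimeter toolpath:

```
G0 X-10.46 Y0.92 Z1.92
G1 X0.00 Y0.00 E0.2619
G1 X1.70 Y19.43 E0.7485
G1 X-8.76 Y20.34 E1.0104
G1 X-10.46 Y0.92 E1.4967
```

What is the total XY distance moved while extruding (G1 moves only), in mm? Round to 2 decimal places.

Sum the Euclidean lengths of each G1 segment: total = 60.00 mm.

60.00 mm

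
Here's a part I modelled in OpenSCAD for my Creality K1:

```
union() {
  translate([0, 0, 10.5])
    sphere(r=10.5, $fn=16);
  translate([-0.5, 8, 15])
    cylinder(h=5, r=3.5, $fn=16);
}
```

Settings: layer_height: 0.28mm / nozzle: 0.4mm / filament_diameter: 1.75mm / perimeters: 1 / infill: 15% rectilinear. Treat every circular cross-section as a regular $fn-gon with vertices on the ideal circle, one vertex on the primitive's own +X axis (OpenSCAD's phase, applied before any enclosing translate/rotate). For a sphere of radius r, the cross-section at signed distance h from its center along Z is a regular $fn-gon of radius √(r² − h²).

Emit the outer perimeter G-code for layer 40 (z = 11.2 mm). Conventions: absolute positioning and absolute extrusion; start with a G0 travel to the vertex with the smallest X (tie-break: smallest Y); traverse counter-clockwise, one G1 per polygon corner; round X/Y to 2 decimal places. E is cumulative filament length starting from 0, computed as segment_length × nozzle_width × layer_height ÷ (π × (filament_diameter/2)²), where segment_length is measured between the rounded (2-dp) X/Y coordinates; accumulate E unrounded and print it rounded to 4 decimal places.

At z = 11.2 mm: the sphere: section is a regular 16-gon, circumradius = √(r²−h²) = √(10.5²−0.7²) = 10.477; the cylinder at (-0.5, 8) is not intersected at this z (z outside [15, 20]); Merging all regions: only the r=10.5 sphere is present, so the union is just that shape — 1 connected region. The outline is a single polygon with 16 vertices. Extrusion per mm of travel: 0.4 × 0.28 / (π × 0.875²) = 0.046564. Accumulating E over each segment gives final E = 3.0461.

G0 X-10.48 Y0.00 Z11.20
G1 X-9.68 Y-4.01 E0.1904
G1 X-7.41 Y-7.41 E0.3808
G1 X-4.01 Y-9.68 E0.5711
G1 X0.00 Y-10.48 E0.7615
G1 X4.01 Y-9.68 E0.9519
G1 X7.41 Y-7.41 E1.1423
G1 X9.68 Y-4.01 E1.3326
G1 X10.48 Y0.00 E1.5231
G1 X9.68 Y4.01 E1.7135
G1 X7.41 Y7.41 E1.9038
G1 X4.01 Y9.68 E2.0942
G1 X0.00 Y10.48 E2.2846
G1 X-4.01 Y9.68 E2.4750
G1 X-7.41 Y7.41 E2.6653
G1 X-9.68 Y4.01 E2.8557
G1 X-10.48 Y0.00 E3.0461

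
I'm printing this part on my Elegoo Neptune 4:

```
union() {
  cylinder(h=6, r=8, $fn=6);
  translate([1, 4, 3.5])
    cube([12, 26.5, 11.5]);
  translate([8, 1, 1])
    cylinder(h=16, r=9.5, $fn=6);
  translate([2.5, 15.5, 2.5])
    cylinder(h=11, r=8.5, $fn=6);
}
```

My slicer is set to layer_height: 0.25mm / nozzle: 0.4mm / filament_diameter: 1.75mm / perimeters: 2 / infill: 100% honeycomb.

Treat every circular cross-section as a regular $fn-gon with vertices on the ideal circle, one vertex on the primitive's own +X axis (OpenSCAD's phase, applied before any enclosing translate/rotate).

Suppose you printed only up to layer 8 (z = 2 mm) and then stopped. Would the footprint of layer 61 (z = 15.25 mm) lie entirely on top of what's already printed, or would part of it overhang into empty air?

entirely on top

Compare the two slices. At z = 2: the cylinder: section is a regular 6-gon, circumradius r=8 (area = (6/2)·8.000²·sin(360°/6) = 166.28 mm²); the cube at (1, 4) is absent (z outside [3.5, 15]); the cylinder at (8, 1): section is a regular 6-gon, circumradius r=9.5 (area = (6/2)·9.500²·sin(360°/6) = 234.48 mm²); the cylinder at (2.5, 15.5) is absent (z outside [2.5, 13.5]); Taking the union: the regions partially overlap — summed areas 400.75 mm² minus the doubly-counted overlap 75.63 mm² gives 325.12 mm² — area = 325.12 mm². At z = 15.25: the cylinder is absent (z outside [0, 6]); the cube at (1, 4) is absent (z outside [3.5, 15]); the r=9.5 cylinder at (8, 1) gives a regular 6-gon of circumradius 9.5 (constant along its height) (area = (6/2)·9.500²·sin(360°/6) = 234.48 mm²); the cylinder at (2.5, 15.5) is not intersected at this z (z outside [2.5, 13.5]); Combining (union): only the r=9.5 cylinder at (8, 1) is present, so the union is just that shape — area = 234.48 mm². Checking containment: the cross-section at z = 15.25 is a subset of the cross-section at z = 2.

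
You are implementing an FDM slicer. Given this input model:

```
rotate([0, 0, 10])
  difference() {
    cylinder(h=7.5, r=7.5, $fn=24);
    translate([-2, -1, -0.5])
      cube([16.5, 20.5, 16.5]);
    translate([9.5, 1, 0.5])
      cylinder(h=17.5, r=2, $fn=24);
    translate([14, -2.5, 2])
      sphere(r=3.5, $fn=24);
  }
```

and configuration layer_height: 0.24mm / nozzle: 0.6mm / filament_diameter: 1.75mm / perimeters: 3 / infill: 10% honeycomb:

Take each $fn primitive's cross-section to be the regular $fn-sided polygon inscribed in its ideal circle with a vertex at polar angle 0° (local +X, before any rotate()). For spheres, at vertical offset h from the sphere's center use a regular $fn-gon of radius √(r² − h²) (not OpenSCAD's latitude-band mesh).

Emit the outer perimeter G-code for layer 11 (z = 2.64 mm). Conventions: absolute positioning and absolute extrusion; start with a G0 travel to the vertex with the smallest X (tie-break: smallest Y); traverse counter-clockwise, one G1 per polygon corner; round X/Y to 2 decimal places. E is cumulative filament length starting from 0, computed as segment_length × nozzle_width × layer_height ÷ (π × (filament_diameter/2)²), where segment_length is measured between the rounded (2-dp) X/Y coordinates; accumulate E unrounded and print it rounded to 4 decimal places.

G0 X-7.47 Y0.65 Z2.64
G1 X-7.39 Y-1.30 E0.1168
G1 X-6.80 Y-3.17 E0.2342
G1 X-5.75 Y-4.82 E0.3513
G1 X-4.30 Y-6.14 E0.4687
G1 X-2.57 Y-7.05 E0.5857
G1 X-0.65 Y-7.47 E0.7034
G1 X1.30 Y-7.39 E0.8202
G1 X3.17 Y-6.80 E0.9376
G1 X4.82 Y-5.75 E1.0547
G1 X6.14 Y-4.30 E1.1721
G1 X7.05 Y-2.57 E1.2891
G1 X7.47 Y-0.65 E1.4068
G1 X7.43 Y0.29 E1.4631
G1 X-1.80 Y-1.33 E2.0242
G1 X-3.22 Y6.76 E2.5159
G1 X-4.82 Y5.75 E2.6292
G1 X-6.14 Y4.30 E2.7466
G1 X-7.05 Y2.57 E2.8636
G1 X-7.47 Y0.65 E2.9813

At z = 2.64 mm: the r=7.5 cylinder contributes a regular 24-gon of circumradius 7.5; the cube at (-2, -1) is present — its section is the full 16.5×20.5 rectangle; the cylinder at (9.5, 1): section is a regular 24-gon, circumradius r=2; the sphere at (14, -2.5): section is a regular 24-gon, circumradius = √(r²−h²) = √(3.5²−0.64²) = 3.441; After the difference (first − rest): starting from the r=7.5 cylinder, the 16.5×20.5 cube at (-2, -1) partially overlaps it — only the 67.85 mm² overlap (of its 338.25 mm²) is removed, clipping the outline; the r=2 cylinder at (9.5, 1) misses the remaining region (no effect); the r=3.5 sphere at (14, -2.5) misses the remaining region (no effect) — 1 connected region; (rotated 10° about Z; rotation is an isometry so areas/perimeters/island counts are preserved). The outline is a single polygon with 19 vertices. Extrusion per mm of travel: 0.6 × 0.24 / (π × 0.875²) = 0.059868. Accumulating E over each segment gives final E = 2.9813.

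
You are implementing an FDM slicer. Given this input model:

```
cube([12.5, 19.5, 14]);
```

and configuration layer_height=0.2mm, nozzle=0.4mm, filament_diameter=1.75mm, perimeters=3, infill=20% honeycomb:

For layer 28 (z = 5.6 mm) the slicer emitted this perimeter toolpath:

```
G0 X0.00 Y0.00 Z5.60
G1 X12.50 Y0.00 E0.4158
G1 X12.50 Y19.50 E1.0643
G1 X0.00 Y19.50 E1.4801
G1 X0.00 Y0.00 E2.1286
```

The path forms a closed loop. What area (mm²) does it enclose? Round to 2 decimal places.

243.75 mm²

Apply the shoelace formula to the sequence of (X, Y) vertices; enclosed area = 243.75 mm².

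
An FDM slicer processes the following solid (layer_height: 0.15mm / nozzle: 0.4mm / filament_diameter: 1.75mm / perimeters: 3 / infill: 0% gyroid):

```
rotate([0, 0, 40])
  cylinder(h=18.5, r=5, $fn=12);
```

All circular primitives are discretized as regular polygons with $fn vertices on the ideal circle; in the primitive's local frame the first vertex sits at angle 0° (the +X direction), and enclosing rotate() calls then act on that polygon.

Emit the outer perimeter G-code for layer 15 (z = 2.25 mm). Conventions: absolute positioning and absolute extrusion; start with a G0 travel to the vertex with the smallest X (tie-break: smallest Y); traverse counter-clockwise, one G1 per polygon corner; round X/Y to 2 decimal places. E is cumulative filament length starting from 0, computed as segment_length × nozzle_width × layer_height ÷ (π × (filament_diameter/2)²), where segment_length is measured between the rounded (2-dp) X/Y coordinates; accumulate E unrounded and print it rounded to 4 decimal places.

At z = 2.25 mm: the r=5 cylinder gives a regular 12-gon of circumradius 5 (constant along its height); (whole slice rotated 40° about Z — lengths, areas and connectivity unchanged). The outline is a single polygon with 12 vertices. Extrusion per mm of travel: 0.4 × 0.15 / (π × 0.875²) = 0.024945. Accumulating E over each segment gives final E = 0.7745.

G0 X-4.92 Y-0.87 Z2.25
G1 X-3.83 Y-3.21 E0.0644
G1 X-1.71 Y-4.70 E0.1290
G1 X0.87 Y-4.92 E0.1936
G1 X3.21 Y-3.83 E0.2580
G1 X4.70 Y-1.71 E0.3227
G1 X4.92 Y0.87 E0.3872
G1 X3.83 Y3.21 E0.4516
G1 X1.71 Y4.70 E0.5163
G1 X-0.87 Y4.92 E0.5809
G1 X-3.21 Y3.83 E0.6453
G1 X-4.70 Y1.71 E0.7099
G1 X-4.92 Y-0.87 E0.7745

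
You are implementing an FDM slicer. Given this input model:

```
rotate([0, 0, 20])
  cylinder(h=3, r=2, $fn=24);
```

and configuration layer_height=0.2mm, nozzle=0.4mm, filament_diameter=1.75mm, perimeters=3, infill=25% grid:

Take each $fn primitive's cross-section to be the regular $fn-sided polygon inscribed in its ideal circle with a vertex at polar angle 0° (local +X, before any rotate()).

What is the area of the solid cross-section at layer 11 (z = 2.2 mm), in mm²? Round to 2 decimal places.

At z = 2.2 mm: the r=2 cylinder gives a regular 24-gon of circumradius 2 (constant along its height) (area = (24/2)·2.000²·sin(360°/24) = 12.42 mm²); (rotated 20° about Z; rotation is an isometry so areas/perimeters/island counts are preserved). Overall, the cross-section is a single solid region. Net area = 12.42 mm².

12.42 mm²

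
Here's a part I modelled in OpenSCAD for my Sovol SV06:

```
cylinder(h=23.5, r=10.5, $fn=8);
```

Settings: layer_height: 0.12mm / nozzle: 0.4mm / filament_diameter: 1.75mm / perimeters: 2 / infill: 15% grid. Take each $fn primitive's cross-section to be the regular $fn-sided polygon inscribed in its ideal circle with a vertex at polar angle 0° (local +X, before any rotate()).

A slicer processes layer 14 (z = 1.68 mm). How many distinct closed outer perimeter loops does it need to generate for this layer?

1

At z = 1.68 mm: the cylinder: section is a regular 8-gon, circumradius r=10.5. The result has 1 disconnected region.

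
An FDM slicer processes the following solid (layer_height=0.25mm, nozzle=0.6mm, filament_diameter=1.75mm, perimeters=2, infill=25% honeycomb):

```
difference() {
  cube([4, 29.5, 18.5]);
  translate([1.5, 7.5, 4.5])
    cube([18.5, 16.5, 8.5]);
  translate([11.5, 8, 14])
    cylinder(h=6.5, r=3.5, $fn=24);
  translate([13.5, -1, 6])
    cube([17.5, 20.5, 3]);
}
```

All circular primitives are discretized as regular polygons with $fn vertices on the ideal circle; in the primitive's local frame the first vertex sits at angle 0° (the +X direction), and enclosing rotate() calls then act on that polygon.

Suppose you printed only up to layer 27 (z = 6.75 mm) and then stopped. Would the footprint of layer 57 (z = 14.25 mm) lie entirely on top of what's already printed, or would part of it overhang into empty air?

Compare the two slices. At z = 6.75: the cube is present — its section is the full 4×29.5 rectangle (area 118.00 mm²); the cube at (1.5, 7.5) (footprint 18.5×16.5) is included at this height (area 305.25 mm²); the cylinder at (11.5, 8) does not reach this height (z outside [14, 20.5]); the cube at (13.5, -1) is present — its section is the full 17.5×20.5 rectangle (area 358.75 mm²); Subtracting the remaining from the first: starting from the 4×29.5 cube (118.00 mm²), the 18.5×16.5 cube at (1.5, 7.5) partially overlaps it — only the 41.25 mm² overlap (of its 305.25 mm²) is removed, clipping the outline; the 17.5×20.5 cube at (13.5, -1) misses the remaining region (no effect) — area = 76.75 mm². At z = 14.25: the cube (footprint 4×29.5) is included at this height (area 118.00 mm²); the cube at (1.5, 7.5) is not intersected at this z (z outside [4.5, 13]); the r=3.5 cylinder at (11.5, 8) gives a regular 24-gon of circumradius 3.5 (constant along its height) (area = (24/2)·3.500²·sin(360°/24) = 38.05 mm²); the cube at (13.5, -1) is absent (z outside [6, 9]); Subtracting the remaining from the first: starting from the 4×29.5 cube (118.00 mm²), the r=3.5 cylinder at (11.5, 8) misses the remaining region (no effect) — area = 118.00 mm². Checking containment: at z = 14.25 the cross-section extends beyond the z = 6.75 cross-section by about 41.25 mm².

part overhangs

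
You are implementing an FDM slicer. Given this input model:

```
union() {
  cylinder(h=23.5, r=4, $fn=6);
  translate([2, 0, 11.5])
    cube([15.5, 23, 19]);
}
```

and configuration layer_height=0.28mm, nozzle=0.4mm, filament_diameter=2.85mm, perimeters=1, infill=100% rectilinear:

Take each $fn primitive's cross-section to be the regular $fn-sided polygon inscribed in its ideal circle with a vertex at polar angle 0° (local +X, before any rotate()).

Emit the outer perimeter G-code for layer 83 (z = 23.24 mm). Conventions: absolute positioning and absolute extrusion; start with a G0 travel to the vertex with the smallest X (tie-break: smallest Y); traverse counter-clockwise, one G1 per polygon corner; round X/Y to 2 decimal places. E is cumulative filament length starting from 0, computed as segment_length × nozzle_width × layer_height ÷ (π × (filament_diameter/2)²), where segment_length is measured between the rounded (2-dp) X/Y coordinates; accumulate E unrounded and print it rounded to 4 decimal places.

G0 X-4.00 Y0.00 Z23.24
G1 X-2.00 Y-3.46 E0.0702
G1 X2.00 Y-3.46 E0.1404
G1 X4.00 Y0.00 E0.2106
G1 X17.50 Y0.00 E0.4476
G1 X17.50 Y23.00 E0.8514
G1 X2.00 Y23.00 E1.1235
G1 X2.00 Y3.46 E1.4665
G1 X-2.00 Y3.46 E1.5368
G1 X-4.00 Y0.00 E1.6069

At z = 23.24 mm: the r=4 cylinder contributes a regular 6-gon of circumradius 4; the cube at (2, 0) is present — its section is the full 15.5×23 rectangle; Taking the union: the regions partially overlap (shared area 3.46 mm²), so overlapping operands fuse into one piece — 1 connected region. The outline is a single polygon with 9 vertices. Extrusion per mm of travel: 0.4 × 0.28 / (π × 1.425²) = 0.017557. Accumulating E over each segment gives final E = 1.6069.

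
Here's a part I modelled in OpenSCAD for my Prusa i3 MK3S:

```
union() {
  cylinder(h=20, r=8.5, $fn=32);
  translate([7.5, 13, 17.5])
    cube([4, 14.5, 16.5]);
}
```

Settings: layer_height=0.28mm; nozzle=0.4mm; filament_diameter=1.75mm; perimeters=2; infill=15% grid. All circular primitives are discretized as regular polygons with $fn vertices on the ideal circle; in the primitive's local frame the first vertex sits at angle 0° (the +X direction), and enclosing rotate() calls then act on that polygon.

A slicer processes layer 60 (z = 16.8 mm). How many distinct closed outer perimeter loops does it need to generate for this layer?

1

At z = 16.8 mm: the r=8.5 cylinder contributes a regular 32-gon of circumradius 8.5; the cube at (7.5, 13) is not intersected at this z (z outside [17.5, 34]); Merging all regions: only the r=8.5 cylinder is present, so the union is just that shape — 1 connected region. The result has 1 disconnected region.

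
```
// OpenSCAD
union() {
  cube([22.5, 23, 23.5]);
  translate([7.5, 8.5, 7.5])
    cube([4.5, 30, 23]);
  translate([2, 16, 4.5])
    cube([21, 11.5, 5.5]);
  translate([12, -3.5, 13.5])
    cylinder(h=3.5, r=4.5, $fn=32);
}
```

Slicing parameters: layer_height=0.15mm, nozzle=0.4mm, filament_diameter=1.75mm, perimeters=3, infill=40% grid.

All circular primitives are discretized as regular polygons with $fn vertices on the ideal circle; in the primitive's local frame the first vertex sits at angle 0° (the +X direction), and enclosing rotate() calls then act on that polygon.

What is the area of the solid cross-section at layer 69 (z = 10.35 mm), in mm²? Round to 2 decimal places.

587.25 mm²

At z = 10.35 mm: the 22.5×23 cube contributes its full rectangle (area 517.50 mm²); the cube at (7.5, 8.5) (footprint 4.5×30) is included at this height (area 135.00 mm²); the cube at (2, 16) is not intersected at this z (z outside [4.5, 10]); the cylinder at (12, -3.5) is absent (z outside [13.5, 17]); Taking the union: the regions partially overlap — summed areas 652.50 mm² minus the doubly-counted overlap 65.25 mm² gives 587.25 mm² — area = 587.25 mm². Overall, the cross-section is a single solid region. Net area = 587.25 mm².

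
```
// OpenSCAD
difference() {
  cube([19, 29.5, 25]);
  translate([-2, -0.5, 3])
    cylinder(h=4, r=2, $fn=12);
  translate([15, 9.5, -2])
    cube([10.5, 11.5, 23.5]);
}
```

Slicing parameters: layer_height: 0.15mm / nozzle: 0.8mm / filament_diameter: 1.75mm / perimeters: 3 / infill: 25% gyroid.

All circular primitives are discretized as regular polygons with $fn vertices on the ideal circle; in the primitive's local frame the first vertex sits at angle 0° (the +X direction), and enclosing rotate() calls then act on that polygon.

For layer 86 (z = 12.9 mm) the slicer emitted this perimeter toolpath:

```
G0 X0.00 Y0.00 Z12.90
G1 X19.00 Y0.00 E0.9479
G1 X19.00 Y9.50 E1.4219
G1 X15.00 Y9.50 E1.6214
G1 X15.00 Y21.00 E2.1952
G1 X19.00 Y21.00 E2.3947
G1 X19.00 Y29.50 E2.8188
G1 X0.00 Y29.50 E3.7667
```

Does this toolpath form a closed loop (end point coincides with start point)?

Start point (G0): (0.00, 0.00). End point (last G1): the path does not return to the start — open.

no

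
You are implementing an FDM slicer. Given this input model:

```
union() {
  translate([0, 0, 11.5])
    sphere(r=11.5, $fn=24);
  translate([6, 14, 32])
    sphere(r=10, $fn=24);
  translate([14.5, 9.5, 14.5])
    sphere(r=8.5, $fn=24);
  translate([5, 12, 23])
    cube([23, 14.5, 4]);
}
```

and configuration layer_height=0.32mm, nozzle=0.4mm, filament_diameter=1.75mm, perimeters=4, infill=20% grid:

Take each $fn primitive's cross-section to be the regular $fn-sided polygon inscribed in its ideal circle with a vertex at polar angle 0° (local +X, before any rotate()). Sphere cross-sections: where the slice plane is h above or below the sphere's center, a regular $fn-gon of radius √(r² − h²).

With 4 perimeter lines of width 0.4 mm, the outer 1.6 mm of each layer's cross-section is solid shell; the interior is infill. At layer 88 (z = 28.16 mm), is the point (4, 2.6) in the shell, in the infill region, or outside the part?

outside

At z = 28.16 mm: the sphere is not intersected at this z (|z−center|=16.660 > r=11.5); the sphere at (6, 14): section is a regular 24-gon, circumradius = √(r²−h²) = √(10²−3.84²) = 9.233; the sphere at (14.5, 9.5) is absent (|z−center|=13.660 > r=8.5); the cube at (5, 12) is not intersected at this z (z outside [23, 27]); Merging all regions: only the r=10 sphere at (6, 14) is present, so the union is just that shape — 1 connected region. Overall, the cross-section is a single solid region. The nearest boundary edge runs (3.61, 5.08)→(6.00, 4.77); distance from the point to it = 2.41 mm. The point is not inside any of the regions above, so it lies outside the cross-section (2.41 mm from the nearest boundary).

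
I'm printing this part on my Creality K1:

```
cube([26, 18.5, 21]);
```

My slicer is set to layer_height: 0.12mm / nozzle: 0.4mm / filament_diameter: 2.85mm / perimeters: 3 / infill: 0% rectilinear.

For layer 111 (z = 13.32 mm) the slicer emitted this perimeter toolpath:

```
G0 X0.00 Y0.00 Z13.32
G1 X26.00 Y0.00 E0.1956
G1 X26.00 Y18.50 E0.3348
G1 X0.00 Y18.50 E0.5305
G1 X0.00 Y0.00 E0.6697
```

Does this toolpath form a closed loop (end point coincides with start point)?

Start point (G0): (0.00, 0.00). End point (last G1): the path returns to the start — closed.

yes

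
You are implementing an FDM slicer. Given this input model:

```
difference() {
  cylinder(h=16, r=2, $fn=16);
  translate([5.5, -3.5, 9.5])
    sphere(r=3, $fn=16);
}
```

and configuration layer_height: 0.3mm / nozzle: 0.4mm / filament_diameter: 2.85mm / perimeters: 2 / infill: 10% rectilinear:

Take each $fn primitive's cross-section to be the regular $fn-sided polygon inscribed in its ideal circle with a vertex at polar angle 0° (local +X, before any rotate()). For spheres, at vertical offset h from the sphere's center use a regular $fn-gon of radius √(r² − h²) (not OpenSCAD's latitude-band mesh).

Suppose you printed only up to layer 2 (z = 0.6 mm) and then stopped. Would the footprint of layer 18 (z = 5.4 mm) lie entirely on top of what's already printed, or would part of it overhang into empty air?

Compare the two slices. At z = 0.6: the r=2 cylinder contributes a regular 16-gon of circumradius 2 (area = (16/2)·2.000²·sin(360°/16) = 12.25 mm²); the sphere at (5.5, -3.5) is not intersected at this z (|z−center|=8.900 > r=3); Subtracting the remaining from the first: none of the subtracted shapes is present at this height, so the r=2 cylinder is unchanged — area = 12.25 mm². At z = 5.4: the cylinder: section is a regular 16-gon, circumradius r=2 (area = (16/2)·2.000²·sin(360°/16) = 12.25 mm²); the sphere at (5.5, -3.5) is not intersected at this z (|z−center|=4.100 > r=3); Subtracting the remaining from the first: none of the subtracted shapes is present at this height, so the r=2 cylinder is unchanged — area = 12.25 mm². Checking containment: the cross-section at z = 5.4 is a subset of the cross-section at z = 0.6.

entirely on top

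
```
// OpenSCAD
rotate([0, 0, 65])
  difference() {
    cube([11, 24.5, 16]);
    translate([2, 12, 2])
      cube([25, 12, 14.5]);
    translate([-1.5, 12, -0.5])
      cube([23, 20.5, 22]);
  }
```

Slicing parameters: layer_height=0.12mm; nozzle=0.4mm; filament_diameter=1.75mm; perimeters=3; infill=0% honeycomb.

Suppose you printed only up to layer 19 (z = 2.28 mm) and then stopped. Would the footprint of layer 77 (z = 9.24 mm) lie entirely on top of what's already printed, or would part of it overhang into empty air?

Compare the two slices. At z = 2.28: the cube (footprint 11×24.5) is included at this height (area 269.50 mm²); the cube at (2, 12) (footprint 25×12) is included at this height (area 300.00 mm²); the cube at (-1.5, 12) is present — its section is the full 23×20.5 rectangle (area 471.50 mm²); Subtracting the remaining from the first: starting from the 11×24.5 cube (269.50 mm²), the 25×12 cube at (2, 12) partially overlaps it — only the 108.00 mm² overlap (of its 300.00 mm²) is removed, clipping the outline; the 23×20.5 cube at (-1.5, 12) partially overlaps it — only the 29.50 mm² overlap (of its 471.50 mm²) is removed, clipping the outline — area = 132.00 mm²; (whole slice rotated 65° about Z — lengths, areas and connectivity unchanged). At z = 9.24: the cube (footprint 11×24.5) is included at this height (area 269.50 mm²); the cube at (2, 12) (footprint 25×12) is included at this height (area 300.00 mm²); the 23×20.5 cube at (-1.5, 12) contributes its full rectangle (area 471.50 mm²); Subtracting the remaining from the first: starting from the 11×24.5 cube (269.50 mm²), the 25×12 cube at (2, 12) partially overlaps it — only the 108.00 mm² overlap (of its 300.00 mm²) is removed, clipping the outline; the 23×20.5 cube at (-1.5, 12) partially overlaps it — only the 29.50 mm² overlap (of its 471.50 mm²) is removed, clipping the outline — area = 132.00 mm²; (whole slice rotated 65° about Z — lengths, areas and connectivity unchanged). Checking containment: the cross-section at z = 9.24 is a subset of the cross-section at z = 2.28.

entirely on top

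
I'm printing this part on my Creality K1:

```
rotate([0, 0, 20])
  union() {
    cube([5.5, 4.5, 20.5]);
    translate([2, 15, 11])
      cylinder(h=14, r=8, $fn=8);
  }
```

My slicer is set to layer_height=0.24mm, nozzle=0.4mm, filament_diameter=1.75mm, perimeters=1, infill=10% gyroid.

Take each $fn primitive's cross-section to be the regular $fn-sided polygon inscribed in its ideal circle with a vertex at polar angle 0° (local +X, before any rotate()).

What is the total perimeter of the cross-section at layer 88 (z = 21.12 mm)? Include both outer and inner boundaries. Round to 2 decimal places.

At z = 21.12 mm: the cube is not intersected at this z (z outside [0, 20.5]); the r=8 cylinder at (2, 15) gives a regular 8-gon of circumradius 8 (constant along its height) (perimeter = 2·8·8.000·sin(180°/8) = 48.98 mm); Merging all regions: only the r=8 cylinder at (2, 15) is present, so the union is just that shape — boundary = 48.98 mm; (whole slice rotated 20° about Z — lengths, areas and connectivity unchanged). Overall, the cross-section is a single solid region. Total boundary length (outer) = 48.98 mm.

48.98 mm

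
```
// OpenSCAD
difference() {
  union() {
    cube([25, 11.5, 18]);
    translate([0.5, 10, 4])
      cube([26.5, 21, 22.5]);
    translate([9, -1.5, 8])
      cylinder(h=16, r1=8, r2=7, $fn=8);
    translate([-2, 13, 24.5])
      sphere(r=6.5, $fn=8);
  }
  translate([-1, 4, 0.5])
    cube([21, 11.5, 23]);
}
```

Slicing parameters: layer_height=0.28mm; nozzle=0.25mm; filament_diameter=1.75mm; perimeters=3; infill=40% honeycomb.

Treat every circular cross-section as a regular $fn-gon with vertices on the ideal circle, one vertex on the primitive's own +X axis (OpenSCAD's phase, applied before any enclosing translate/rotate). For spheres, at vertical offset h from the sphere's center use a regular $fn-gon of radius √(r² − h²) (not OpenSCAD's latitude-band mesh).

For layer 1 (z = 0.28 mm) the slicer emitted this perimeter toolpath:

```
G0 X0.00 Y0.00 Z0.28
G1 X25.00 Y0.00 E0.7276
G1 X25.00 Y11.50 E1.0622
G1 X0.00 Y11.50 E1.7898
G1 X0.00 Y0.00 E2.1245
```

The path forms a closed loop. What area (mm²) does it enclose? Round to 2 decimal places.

Apply the shoelace formula to the sequence of (X, Y) vertices; enclosed area = 287.50 mm².

287.50 mm²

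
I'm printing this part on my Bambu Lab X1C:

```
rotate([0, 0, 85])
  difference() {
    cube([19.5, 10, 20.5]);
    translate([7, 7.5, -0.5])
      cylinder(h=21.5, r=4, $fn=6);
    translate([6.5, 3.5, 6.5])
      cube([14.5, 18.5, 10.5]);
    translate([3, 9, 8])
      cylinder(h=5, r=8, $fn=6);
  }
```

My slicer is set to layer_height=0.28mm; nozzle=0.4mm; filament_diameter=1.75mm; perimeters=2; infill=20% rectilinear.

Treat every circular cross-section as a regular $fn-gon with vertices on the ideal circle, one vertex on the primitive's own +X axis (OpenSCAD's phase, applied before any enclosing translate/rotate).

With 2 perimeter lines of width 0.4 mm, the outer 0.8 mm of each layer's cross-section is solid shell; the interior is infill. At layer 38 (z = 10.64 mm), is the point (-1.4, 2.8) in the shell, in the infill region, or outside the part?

At z = 10.64 mm: the cube is present — its section is the full 19.5×10 rectangle; the cylinder at (7, 7.5): section is a regular 6-gon, circumradius r=4; the cube at (6.5, 3.5) (footprint 14.5×18.5) is included at this height; the r=8 cylinder at (3, 9) gives a regular 6-gon of circumradius 8 (constant along its height); Taking the first minus the rest: starting from the 19.5×10 cube, the r=4 cylinder at (7, 7.5) partially overlaps it — only the 37.18 mm² overlap (of its 41.57 mm²) is removed, clipping the outline; the 14.5×18.5 cube at (6.5, 3.5) partially overlaps it — only the 62.93 mm² overlap (of its 268.25 mm²) is removed, clipping the outline; the r=8 cylinder at (3, 9) partially overlaps it — only the 37.23 mm² overlap (of its 166.28 mm²) is removed, clipping the outline — 1 connected region; (rotated 85° about Z; rotation is an isometry so areas/perimeters/island counts are preserved). Overall, the cross-section is a single solid region. Undo the 85° rotation: the query point maps to (2.667, 1.639) in the un-rotated model frame. The nearest boundary edge runs (0.00, 2.07)→(7.00, 2.07); distance from the point to it = 0.43 mm. The point is inside the cross-section, 0.43 mm from the nearest boundary — within the 0.8 mm shell band (2 × 0.4).

shell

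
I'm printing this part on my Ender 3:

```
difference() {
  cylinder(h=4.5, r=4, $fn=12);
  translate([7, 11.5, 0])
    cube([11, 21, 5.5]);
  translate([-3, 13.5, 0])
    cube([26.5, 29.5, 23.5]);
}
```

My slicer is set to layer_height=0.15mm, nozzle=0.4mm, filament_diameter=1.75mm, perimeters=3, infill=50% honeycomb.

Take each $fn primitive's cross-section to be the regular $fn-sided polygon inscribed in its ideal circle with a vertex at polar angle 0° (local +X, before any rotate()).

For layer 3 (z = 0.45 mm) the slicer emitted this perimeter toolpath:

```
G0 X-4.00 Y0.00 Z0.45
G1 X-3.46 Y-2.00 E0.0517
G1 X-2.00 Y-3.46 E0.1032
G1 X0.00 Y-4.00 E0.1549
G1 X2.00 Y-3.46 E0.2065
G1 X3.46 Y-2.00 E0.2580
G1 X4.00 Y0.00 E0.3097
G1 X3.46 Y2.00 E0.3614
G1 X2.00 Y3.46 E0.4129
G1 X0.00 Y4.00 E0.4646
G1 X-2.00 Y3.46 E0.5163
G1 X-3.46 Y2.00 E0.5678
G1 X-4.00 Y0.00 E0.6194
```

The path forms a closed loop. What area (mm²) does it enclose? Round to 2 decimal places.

Apply the shoelace formula to the sequence of (X, Y) vertices; enclosed area = 47.94 mm².

47.94 mm²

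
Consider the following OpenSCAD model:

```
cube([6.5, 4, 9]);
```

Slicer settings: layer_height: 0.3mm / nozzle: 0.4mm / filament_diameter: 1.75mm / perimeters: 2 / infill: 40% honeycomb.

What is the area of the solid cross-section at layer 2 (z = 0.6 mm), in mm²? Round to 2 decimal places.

At z = 0.6 mm: the 6.5×4 cube contributes its full rectangle (area 26.00 mm²). Overall, the cross-section is a single solid region. Net area = 26.00 mm².

26.00 mm²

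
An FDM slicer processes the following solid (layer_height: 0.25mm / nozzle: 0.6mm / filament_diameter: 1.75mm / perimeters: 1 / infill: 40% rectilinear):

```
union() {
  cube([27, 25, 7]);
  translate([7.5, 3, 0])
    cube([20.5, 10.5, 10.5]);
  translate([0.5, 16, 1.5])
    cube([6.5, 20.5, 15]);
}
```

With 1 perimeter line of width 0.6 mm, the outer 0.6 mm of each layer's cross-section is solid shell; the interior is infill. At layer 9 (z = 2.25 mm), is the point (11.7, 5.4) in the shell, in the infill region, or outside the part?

At z = 2.25 mm: the cube (footprint 27×25) is included at this height; the cube at (7.5, 3) is present — its section is the full 20.5×10.5 rectangle; the cube at (0.5, 16) is present — its section is the full 6.5×20.5 rectangle; Merging all regions: the regions partially overlap (shared area 263.25 mm²), so overlapping operands fuse into one piece — 1 connected region. Overall, the cross-section is a single solid region. The nearest boundary edge runs (27.00, 0.00)→(0.00, 0.00); distance from the point to it = 5.40 mm. The point is inside the cross-section and 5.40 mm from the nearest boundary — more than the 0.6 mm shell width (1 × 0.6), so it's in the infill interior.

infill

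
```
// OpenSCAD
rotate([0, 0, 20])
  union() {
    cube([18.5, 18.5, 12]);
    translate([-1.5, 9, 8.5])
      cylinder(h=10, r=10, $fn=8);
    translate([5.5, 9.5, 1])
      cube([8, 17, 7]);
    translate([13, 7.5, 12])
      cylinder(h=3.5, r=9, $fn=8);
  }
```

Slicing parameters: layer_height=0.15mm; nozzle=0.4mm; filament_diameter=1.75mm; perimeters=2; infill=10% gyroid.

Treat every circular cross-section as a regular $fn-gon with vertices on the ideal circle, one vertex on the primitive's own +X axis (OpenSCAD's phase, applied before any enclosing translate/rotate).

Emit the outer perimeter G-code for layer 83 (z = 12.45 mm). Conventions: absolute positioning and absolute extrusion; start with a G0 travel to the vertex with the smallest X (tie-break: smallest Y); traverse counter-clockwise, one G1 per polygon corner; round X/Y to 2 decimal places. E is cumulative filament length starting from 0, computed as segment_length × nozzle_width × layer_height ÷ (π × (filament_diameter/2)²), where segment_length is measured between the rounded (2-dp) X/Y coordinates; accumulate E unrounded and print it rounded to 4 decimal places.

G0 X-13.88 Y4.52 Z12.45
G1 X-8.71 Y-1.12 E0.1909
G1 X-1.07 Y-1.45 E0.3816
G1 X4.58 Y3.72 E0.5727
G1 X4.62 Y4.68 E0.5966
G1 X5.85 Y3.34 E0.6420
G1 X12.73 Y3.04 E0.8138
G1 X17.81 Y7.69 E0.9856
G1 X18.11 Y14.57 E1.1574
G1 X13.45 Y19.65 E1.3293
G1 X6.57 Y19.95 E1.5011
G1 X1.49 Y15.30 E1.6729
G1 X1.49 Y15.10 E1.6779
G1 X-0.26 Y17.01 E1.7425
G1 X-7.91 Y17.34 E1.9335
G1 X-13.55 Y12.17 E2.1244
G1 X-13.88 Y4.52 E2.3154

At z = 12.45 mm: the cube is absent (z outside [0, 12]); the r=10 cylinder at (-1.5, 9) contributes a regular 8-gon of circumradius 10; the cube at (5.5, 9.5) is absent (z outside [1, 8]); the cylinder at (13, 7.5): section is a regular 8-gon, circumradius r=9; Taking the union: the regions partially overlap (shared area 23.98 mm²), so overlapping operands fuse into one piece — 1 connected region; (rotated 20° about Z; rotation is an isometry so areas/perimeters/island counts are preserved). The outline is a single polygon with 16 vertices. Extrusion per mm of travel: 0.4 × 0.15 / (π × 0.875²) = 0.024945. Accumulating E over each segment gives final E = 2.3154.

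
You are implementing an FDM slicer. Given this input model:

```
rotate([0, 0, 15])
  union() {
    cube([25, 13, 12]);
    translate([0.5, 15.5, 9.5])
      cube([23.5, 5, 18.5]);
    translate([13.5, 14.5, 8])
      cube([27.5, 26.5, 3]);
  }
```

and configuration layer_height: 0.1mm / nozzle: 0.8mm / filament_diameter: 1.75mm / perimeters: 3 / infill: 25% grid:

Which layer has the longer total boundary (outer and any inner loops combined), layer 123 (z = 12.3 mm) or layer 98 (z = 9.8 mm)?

Layer 123 (z = 12.3): the cube is absent (z outside [0, 12]); the 23.5×5 cube at (0.5, 15.5) contributes its full rectangle (perimeter 57.00 mm); the cube at (13.5, 14.5) does not reach this height (z outside [8, 11]); Combining (union): only the 23.5×5 cube at (0.5, 15.5) is present, so the union is just that shape — boundary = 57.00 mm; (whole slice rotated 15° about Z — lengths, areas and connectivity unchanged). So its perimeter = 57.00 mm. Layer 98 (z = 9.8): the 25×13 cube contributes its full rectangle (perimeter 76.00 mm); the cube at (0.5, 15.5) (footprint 23.5×5) is included at this height (perimeter 57.00 mm); the cube at (13.5, 14.5) is present — its section is the full 27.5×26.5 rectangle (perimeter 108.00 mm); Taking the union: the regions partially overlap (shared area 52.50 mm²), so the edge portions inside another operand are dropped and the merged outline is re-measured after clipping — boundary = 210.00 mm; (whole slice rotated 15° about Z — lengths, areas and connectivity unchanged). So its perimeter = 210.00 mm. Layer 98 is larger (210.00 vs 57.00 mm).

layer 98 (z = 9.8 mm)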